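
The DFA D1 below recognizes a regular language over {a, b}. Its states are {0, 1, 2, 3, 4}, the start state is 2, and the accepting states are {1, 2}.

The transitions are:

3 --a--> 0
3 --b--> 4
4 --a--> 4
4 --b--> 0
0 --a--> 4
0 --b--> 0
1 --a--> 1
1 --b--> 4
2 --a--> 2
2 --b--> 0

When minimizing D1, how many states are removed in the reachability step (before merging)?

2

No path from 2 leads to 1, 3; the other 3 states are all reachable.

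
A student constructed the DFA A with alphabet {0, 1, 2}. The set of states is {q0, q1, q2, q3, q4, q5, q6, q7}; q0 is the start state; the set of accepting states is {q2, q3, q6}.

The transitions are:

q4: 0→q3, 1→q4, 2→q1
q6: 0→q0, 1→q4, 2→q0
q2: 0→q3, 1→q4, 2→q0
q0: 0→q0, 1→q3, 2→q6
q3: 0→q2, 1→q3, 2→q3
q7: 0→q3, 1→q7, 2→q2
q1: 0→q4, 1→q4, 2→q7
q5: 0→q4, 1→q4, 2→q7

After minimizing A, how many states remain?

States {q5} cannot be reached from the start state, so discard them.
P0 = {q2,q3,q6} | {q0,q1,q4,q7}.
Split {q2,q3,q6} by δ(·,0) → {q2,q3} and {q6}.
On input 1, block {q2,q3} splits into {q2} and {q3}.
Split {q0,q1,q4,q7} by δ(·,0) → {q0,q1} and {q4,q7}.
Refine {q0,q1} on symbol 0: members go to different blocks, giving {q0} and {q1}.
Refine {q4,q7} on symbol 2: members go to different blocks, giving {q4} and {q7}.
No further refinement is possible. Final partition (7 blocks): {q2} | {q0} | {q6} | {q3} | {q4} | {q1} | {q7}.

7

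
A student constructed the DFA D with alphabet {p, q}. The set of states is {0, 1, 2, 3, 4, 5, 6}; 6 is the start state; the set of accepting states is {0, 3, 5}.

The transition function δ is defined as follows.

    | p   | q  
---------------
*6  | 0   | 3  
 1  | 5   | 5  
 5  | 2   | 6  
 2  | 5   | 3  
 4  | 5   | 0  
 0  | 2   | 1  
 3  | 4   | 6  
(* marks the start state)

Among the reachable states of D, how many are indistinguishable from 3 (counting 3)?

Every state is reachable, so we keep all 7.
P0 = {0,3,5} | {1,2,4,6}.
Stable partition: {0,3,5} | {1,2,4,6} — 2 equivalence classes.
State 3 belongs to the block {0,3,5}, which has 3 states.

3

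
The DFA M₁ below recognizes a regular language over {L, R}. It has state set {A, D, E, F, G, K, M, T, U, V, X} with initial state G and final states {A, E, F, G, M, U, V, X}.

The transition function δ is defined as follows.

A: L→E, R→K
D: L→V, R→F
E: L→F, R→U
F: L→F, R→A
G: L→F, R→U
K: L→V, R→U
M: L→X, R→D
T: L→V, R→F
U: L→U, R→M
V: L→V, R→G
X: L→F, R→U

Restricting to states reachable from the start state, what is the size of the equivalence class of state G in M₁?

3

Reachable states from the start: {A,D,E,F,G,K,M,U,V,X}. Unreachable: {T} — drop them.
Initial partition by acceptance: {A,E,F,G,M,U,V,X} | {D,K}.
On input R, block {A,E,F,G,M,U,V,X} splits into {E,F,G,U,V,X} and {A,M}.
Refine {E,F,G,U,V,X} on symbol R: members go to different blocks, giving {E,G,V,X} and {F,U}.
Split {E,G,V,X} by δ(·,L) → {E,G,X} and {V}.
Stable partition: {E,G,X} | {D,K} | {A,M} | {F,U} | {V} — 5 equivalence classes.
State G belongs to the block {E,G,X}, which has 3 states.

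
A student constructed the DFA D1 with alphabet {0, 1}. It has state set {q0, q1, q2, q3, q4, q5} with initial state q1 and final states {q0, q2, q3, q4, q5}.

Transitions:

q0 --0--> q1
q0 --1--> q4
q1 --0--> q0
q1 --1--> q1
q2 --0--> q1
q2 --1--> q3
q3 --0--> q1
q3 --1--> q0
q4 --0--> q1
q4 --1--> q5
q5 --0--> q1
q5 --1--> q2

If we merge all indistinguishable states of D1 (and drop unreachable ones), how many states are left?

P0 = {q0,q2,q3,q4,q5} | {q1}.
No further refinement is possible. Final partition (2 blocks): {q0,q2,q3,q4,q5} | {q1}.

2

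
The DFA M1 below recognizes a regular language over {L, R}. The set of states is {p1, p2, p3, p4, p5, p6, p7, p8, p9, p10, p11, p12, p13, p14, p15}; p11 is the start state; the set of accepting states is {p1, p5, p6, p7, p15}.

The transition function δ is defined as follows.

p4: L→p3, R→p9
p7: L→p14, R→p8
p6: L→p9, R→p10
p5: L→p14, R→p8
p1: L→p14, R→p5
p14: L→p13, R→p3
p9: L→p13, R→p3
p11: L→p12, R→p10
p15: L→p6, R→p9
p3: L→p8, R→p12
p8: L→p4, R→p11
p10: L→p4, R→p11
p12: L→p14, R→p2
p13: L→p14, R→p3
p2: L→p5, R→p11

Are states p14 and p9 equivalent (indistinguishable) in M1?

States {p1,p6,p7,p15} cannot be reached from the start state, so discard them.
Initial partition by acceptance: {p5} | {p2,p3,p4,p8,p9,p10,p11,p12,p13,p14}.
Refine {p2,p3,p4,p8,p9,p10,p11,p12,p13,p14} on symbol L: members go to different blocks, giving {p3,p4,p8,p9,p10,p11,p12,p13,p14} and {p2}.
Split {p3,p4,p8,p9,p10,p11,p12,p13,p14} by δ(·,R) → {p3,p4,p8,p9,p10,p11,p13,p14} and {p12}.
Split {p3,p4,p8,p9,p10,p11,p13,p14} by δ(·,L) → {p3,p4,p8,p9,p10,p13,p14} and {p11}.
Split {p3,p4,p8,p9,p10,p13,p14} by δ(·,R) → {p4,p9,p13,p14} and {p8,p10} and {p3}.
Split {p4,p9,p13,p14} by δ(·,L) → {p9,p13,p14} and {p4}.
The partition is now stable with 8 blocks: {p5} | {p9,p13,p14} | {p2} | {p12} | {p11} | {p8,p10} | {p3} | {p4}.
p14 and p9 lie in the same block of the stable partition, so they are equivalent — no string distinguishes them.

Yes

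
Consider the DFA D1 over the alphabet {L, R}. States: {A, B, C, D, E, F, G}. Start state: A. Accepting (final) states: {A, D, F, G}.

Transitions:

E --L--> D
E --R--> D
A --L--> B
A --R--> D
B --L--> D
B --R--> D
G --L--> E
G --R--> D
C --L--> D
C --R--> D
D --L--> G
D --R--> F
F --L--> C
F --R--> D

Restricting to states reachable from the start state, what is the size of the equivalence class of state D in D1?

1

Every state is reachable, so we keep all 7.
Start with accepting vs non-accepting: {A,D,F,G} | {B,C,E}.
Split {A,D,F,G} by δ(·,L) → {A,F,G} and {D}.
No further refinement is possible. Final partition (3 blocks): {A,F,G} | {B,C,E} | {D}.
State D belongs to the block {D}, which has 1 states.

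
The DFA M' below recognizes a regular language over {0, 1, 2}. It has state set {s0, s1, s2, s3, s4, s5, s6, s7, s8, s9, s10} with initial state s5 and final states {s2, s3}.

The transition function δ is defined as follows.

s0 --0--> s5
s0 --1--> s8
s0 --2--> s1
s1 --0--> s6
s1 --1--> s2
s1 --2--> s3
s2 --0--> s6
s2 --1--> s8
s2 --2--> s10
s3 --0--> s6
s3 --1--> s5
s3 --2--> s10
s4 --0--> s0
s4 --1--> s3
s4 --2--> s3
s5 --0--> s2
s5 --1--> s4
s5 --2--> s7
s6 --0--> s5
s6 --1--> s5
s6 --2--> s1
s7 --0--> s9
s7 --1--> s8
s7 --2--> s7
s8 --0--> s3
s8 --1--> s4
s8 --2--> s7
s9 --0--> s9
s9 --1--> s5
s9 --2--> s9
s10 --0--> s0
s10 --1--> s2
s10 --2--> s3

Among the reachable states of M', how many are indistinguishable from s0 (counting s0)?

2

Every state is reachable, so we keep all 11.
P0 = {s2,s3} | {s0,s1,s4,s5,s6,s7,s8,s9,s10}.
On input 0, block {s0,s1,s4,s5,s6,s7,s8,s9,s10} splits into {s0,s1,s4,s6,s7,s9,s10} and {s5,s8}.
Refine {s0,s1,s4,s6,s7,s9,s10} on symbol 0: members go to different blocks, giving {s1,s4,s7,s9,s10} and {s0,s6}.
On input 0, block {s1,s4,s7,s9,s10} splits into {s1,s4,s10} and {s7,s9}.
Stable partition: {s2,s3} | {s1,s4,s10} | {s5,s8} | {s0,s6} | {s7,s9} — 5 equivalence classes.
State s0 belongs to the block {s0,s6}, which has 2 states.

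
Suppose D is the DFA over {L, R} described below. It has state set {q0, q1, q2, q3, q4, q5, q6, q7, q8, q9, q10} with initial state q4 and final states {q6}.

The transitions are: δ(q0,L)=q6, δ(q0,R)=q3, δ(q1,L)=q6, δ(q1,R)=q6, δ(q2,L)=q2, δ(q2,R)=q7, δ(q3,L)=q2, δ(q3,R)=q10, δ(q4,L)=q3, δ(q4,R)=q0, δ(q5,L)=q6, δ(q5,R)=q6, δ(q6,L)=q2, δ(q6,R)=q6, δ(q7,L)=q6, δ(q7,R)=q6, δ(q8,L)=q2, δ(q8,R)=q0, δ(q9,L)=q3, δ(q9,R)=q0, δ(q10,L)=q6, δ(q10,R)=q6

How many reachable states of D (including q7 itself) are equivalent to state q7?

First remove the unreachable states {q1,q5,q8,q9}; 7 states remain.
P0 = {q6} | {q0,q2,q3,q4,q7,q10}.
On input L, block {q0,q2,q3,q4,q7,q10} splits into {q0,q7,q10} and {q2,q3,q4}.
Refine {q0,q7,q10} on symbol R: members go to different blocks, giving {q7,q10} and {q0}.
Split {q2,q3,q4} by δ(·,R) → {q2,q3} and {q4}.
No further refinement is possible. Final partition (5 blocks): {q6} | {q7,q10} | {q2,q3} | {q0} | {q4}.
The equivalence class containing q7 is {q7,q10}, of size 2.

2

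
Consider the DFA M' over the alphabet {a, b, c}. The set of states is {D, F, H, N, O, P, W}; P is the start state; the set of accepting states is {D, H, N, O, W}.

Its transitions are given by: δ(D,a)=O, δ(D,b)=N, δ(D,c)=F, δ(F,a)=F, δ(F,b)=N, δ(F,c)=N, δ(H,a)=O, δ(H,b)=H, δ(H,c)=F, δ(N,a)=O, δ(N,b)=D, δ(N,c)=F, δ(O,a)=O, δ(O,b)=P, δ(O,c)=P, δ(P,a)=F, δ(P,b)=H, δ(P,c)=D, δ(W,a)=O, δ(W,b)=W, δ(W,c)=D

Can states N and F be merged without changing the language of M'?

No

Reachable states from the start: {D,F,H,N,O,P}. Unreachable: {W} — drop them.
Initial partition by acceptance: {D,H,N,O} | {F,P}.
Refine {D,H,N,O} on symbol b: members go to different blocks, giving {D,H,N} and {O}.
Stable partition: {D,H,N} | {F,P} | {O} — 3 equivalence classes.
N and F end up in different blocks, so they are distinguishable. For instance, the string 'ε' is accepted from only N.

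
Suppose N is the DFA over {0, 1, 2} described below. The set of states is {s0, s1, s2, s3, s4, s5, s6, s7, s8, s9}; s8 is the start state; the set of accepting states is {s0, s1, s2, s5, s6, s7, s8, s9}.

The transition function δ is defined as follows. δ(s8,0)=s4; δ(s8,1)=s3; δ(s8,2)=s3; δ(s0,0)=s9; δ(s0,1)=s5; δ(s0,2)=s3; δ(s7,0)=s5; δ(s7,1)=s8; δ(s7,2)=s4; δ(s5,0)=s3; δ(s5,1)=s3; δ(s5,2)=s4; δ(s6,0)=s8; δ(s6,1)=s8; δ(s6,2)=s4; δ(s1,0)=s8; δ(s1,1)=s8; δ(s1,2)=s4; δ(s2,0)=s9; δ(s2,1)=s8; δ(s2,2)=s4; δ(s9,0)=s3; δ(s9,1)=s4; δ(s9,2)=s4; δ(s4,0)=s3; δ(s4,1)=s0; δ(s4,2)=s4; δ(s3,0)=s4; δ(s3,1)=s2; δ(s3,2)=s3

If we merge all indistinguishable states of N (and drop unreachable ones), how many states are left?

States {s1,s6,s7} cannot be reached from the start state, so discard them.
Start with accepting vs non-accepting: {s0,s2,s5,s8,s9} | {s3,s4}.
Refine {s0,s2,s5,s8,s9} on symbol 0: members go to different blocks, giving {s5,s8,s9} and {s0,s2}.
The partition is now stable with 3 blocks: {s5,s8,s9} | {s3,s4} | {s0,s2}.

3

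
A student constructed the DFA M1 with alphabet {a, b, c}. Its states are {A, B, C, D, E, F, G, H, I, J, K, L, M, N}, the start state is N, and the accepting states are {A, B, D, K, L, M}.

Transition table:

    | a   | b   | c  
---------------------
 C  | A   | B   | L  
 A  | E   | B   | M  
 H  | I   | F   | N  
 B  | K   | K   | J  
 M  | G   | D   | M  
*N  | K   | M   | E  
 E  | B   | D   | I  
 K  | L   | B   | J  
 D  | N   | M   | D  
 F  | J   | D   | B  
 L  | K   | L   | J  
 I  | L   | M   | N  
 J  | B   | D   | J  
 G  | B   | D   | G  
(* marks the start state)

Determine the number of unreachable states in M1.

Starting at N and following transitions, the reachable set is {B, D, E, G, I, J, K, L, M, N}. That leaves A, C, F, H unreachable — 4 in total.

4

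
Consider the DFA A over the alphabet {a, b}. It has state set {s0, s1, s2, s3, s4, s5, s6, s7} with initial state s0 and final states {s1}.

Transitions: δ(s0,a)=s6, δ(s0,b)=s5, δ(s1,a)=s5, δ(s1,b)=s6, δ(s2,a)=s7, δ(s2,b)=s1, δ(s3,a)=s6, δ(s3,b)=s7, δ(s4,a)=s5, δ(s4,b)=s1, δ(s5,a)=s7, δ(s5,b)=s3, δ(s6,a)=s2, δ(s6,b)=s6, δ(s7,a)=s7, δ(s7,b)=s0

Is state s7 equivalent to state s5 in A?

Yes

States {s4} cannot be reached from the start state, so discard them.
Initial partition by acceptance: {s1} | {s0,s2,s3,s5,s6,s7}.
On input b, block {s0,s2,s3,s5,s6,s7} splits into {s0,s3,s5,s6,s7} and {s2}.
On input a, block {s0,s3,s5,s6,s7} splits into {s0,s3,s5,s7} and {s6}.
Refine {s0,s3,s5,s7} on symbol a: members go to different blocks, giving {s0,s3} and {s5,s7}.
The partition is now stable with 5 blocks: {s1} | {s0,s3} | {s2} | {s6} | {s5,s7}.
s7 and s5 lie in the same block of the stable partition, so they are equivalent — no string distinguishes them.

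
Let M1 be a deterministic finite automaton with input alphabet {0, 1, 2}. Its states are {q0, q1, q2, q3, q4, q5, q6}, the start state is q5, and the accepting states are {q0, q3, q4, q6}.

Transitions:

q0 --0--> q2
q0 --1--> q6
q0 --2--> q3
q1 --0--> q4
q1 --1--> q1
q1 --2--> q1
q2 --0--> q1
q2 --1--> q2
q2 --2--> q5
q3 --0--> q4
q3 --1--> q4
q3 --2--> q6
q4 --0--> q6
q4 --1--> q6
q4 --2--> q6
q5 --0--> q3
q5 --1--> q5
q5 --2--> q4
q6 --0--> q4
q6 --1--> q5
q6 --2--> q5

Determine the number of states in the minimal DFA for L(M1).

4

First remove the unreachable states {q0,q1,q2}; 4 states remain.
Start with accepting vs non-accepting: {q3,q4,q6} | {q5}.
Refine {q3,q4,q6} on symbol 1: members go to different blocks, giving {q3,q4} and {q6}.
Split {q3,q4} by δ(·,0) → {q3} and {q4}.
No further refinement is possible. Final partition (4 blocks): {q3} | {q5} | {q6} | {q4}.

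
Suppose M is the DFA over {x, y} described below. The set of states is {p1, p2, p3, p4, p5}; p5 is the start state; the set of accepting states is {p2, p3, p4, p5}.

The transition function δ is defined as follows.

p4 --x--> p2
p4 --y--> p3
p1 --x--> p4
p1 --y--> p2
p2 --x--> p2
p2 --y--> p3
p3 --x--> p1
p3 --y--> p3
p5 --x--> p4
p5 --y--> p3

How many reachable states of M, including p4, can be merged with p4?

All states are reachable from the start state.
Initial partition by acceptance: {p2,p3,p4,p5} | {p1}.
Refine {p2,p3,p4,p5} on symbol x: members go to different blocks, giving {p2,p4,p5} and {p3}.
The partition is now stable with 3 blocks: {p2,p4,p5} | {p1} | {p3}.
State p4 belongs to the block {p2,p4,p5}, which has 3 states.

3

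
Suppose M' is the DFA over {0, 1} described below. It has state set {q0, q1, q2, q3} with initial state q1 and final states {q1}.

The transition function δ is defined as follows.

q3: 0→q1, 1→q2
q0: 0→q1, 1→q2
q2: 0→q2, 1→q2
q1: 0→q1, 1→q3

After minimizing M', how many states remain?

3

States {q0} cannot be reached from the start state, so discard them.
Initial partition by acceptance: {q1} | {q2,q3}.
On input 0, block {q2,q3} splits into {q2} and {q3}.
The partition is now stable with 3 blocks: {q1} | {q2} | {q3}.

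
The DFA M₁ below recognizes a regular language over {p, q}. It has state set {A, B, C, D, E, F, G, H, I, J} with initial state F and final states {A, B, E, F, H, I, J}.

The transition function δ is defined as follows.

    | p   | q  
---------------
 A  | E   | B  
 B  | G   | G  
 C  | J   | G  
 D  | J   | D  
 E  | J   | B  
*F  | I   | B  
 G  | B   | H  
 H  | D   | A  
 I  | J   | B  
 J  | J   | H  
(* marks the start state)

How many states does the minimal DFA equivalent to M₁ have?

7

Reachable states from the start: {A,B,D,E,F,G,H,I,J}. Unreachable: {C} — drop them.
P0 = {A,B,E,F,H,I,J} | {D,G}.
Split {A,B,E,F,H,I,J} by δ(·,p) → {A,E,F,I,J} and {B,H}.
Split {D,G} by δ(·,p) → {D} and {G}.
Refine {B,H} on symbol p: members go to different blocks, giving {B} and {H}.
Split {A,E,F,I,J} by δ(·,q) → {A,E,F,I} and {J}.
Refine {A,E,F,I} on symbol p: members go to different blocks, giving {A,F} and {E,I}.
No further refinement is possible. Final partition (7 blocks): {A,F} | {D} | {B} | {G} | {H} | {J} | {E,I}.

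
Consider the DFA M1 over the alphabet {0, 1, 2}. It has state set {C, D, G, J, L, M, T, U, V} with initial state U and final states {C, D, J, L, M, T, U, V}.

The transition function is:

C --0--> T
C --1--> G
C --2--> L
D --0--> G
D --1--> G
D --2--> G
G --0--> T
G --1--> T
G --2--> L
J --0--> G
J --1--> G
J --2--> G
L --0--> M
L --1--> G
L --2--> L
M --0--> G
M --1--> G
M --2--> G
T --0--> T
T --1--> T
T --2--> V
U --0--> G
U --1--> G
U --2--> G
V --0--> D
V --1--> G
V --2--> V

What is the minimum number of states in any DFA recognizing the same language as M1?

4

Reachable states from the start: {D,G,L,M,T,U,V}. Unreachable: {C,J} — drop them.
Start with accepting vs non-accepting: {D,L,M,T,U,V} | {G}.
Split {D,L,M,T,U,V} by δ(·,0) → {L,T,V} and {D,M,U}.
On input 0, block {L,T,V} splits into {L,V} and {T}.
Stable partition: {L,V} | {G} | {D,M,U} | {T} — 4 equivalence classes.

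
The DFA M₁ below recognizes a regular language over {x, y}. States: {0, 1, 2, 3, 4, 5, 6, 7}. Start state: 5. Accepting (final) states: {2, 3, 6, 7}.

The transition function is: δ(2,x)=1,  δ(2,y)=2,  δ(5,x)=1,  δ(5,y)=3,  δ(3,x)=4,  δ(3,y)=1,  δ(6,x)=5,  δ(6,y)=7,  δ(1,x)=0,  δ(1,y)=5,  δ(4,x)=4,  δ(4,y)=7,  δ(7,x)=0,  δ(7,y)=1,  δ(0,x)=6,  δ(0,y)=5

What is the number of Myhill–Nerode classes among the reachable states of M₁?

7

First remove the unreachable states {2}; 7 states remain.
P0 = {3,6,7} | {0,1,4,5}.
On input y, block {3,6,7} splits into {3,7} and {6}.
Split {0,1,4,5} by δ(·,x) → {1,4,5} and {0}.
On input x, block {3,7} splits into {3} and {7}.
Split {1,4,5} by δ(·,x) → {4,5} and {1}.
Split {4,5} by δ(·,x) → {4} and {5}.
The partition is now stable with 7 blocks: {3} | {4} | {6} | {0} | {7} | {1} | {5}.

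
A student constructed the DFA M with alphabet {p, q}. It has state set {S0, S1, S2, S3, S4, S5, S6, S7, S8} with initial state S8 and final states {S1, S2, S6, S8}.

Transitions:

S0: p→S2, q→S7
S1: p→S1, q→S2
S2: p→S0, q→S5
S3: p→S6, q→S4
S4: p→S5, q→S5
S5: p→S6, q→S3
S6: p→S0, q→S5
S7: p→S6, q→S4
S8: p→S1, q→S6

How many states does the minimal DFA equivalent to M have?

Every state is reachable, so we keep all 9.
Start with accepting vs non-accepting: {S1,S2,S6,S8} | {S0,S3,S4,S5,S7}.
Split {S1,S2,S6,S8} by δ(·,p) → {S1,S8} and {S2,S6}.
Split {S0,S3,S4,S5,S7} by δ(·,p) → {S0,S3,S5,S7} and {S4}.
Refine {S0,S3,S5,S7} on symbol q: members go to different blocks, giving {S0,S5} and {S3,S7}.
Stable partition: {S1,S8} | {S0,S5} | {S2,S6} | {S4} | {S3,S7} — 5 equivalence classes.

5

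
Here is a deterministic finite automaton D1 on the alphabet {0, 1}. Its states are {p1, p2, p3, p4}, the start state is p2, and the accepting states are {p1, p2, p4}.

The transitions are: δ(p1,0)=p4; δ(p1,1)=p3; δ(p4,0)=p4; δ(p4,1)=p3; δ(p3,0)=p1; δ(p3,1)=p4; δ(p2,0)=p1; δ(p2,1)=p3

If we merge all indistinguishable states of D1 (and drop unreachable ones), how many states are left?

2

All states are reachable from the start state.
Start with accepting vs non-accepting: {p1,p2,p4} | {p3}.
No further refinement is possible. Final partition (2 blocks): {p1,p2,p4} | {p3}.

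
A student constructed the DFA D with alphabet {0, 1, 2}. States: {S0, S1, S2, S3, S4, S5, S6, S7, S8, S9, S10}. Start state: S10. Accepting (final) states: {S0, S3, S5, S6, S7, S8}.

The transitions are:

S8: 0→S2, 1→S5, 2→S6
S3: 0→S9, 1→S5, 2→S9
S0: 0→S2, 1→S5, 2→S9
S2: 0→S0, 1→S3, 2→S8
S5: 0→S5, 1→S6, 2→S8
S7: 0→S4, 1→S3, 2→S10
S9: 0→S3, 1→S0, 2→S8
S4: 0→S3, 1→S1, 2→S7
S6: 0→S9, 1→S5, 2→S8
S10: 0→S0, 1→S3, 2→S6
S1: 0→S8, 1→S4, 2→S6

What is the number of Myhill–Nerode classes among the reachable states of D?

Reachable states from the start: {S0,S2,S3,S5,S6,S8,S9,S10}. Unreachable: {S1,S4,S7} — drop them.
Initial partition by acceptance: {S0,S3,S5,S6,S8} | {S2,S9,S10}.
Refine {S0,S3,S5,S6,S8} on symbol 0: members go to different blocks, giving {S0,S3,S6,S8} and {S5}.
Split {S0,S3,S6,S8} by δ(·,2) → {S0,S3} and {S6,S8}.
No further refinement is possible. Final partition (4 blocks): {S0,S3} | {S2,S9,S10} | {S5} | {S6,S8}.

4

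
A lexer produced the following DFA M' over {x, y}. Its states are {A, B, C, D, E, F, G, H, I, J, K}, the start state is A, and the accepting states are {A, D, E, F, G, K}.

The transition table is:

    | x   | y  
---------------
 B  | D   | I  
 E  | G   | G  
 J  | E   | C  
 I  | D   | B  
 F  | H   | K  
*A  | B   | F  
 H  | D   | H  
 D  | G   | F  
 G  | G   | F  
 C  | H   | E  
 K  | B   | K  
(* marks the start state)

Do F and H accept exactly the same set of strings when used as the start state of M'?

No

First remove the unreachable states {C,E,J}; 8 states remain.
Start with accepting vs non-accepting: {A,D,F,G,K} | {B,H,I}.
On input x, block {A,D,F,G,K} splits into {A,F,K} and {D,G}.
No further refinement is possible. Final partition (3 blocks): {A,F,K} | {B,H,I} | {D,G}.
F and H end up in different blocks, so they are distinguishable. For instance, the string 'ε' is accepted from only F.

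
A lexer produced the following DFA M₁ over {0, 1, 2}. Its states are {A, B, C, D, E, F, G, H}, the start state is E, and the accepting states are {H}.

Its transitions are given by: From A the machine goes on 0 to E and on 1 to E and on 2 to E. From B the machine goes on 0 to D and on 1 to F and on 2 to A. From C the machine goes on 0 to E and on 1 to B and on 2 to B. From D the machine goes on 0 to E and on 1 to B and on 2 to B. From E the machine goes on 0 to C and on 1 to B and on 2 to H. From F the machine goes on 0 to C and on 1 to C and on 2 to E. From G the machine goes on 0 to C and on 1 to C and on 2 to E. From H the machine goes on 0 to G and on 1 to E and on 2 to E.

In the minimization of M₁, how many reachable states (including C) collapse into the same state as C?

All states are reachable from the start state.
P0 = {H} | {A,B,C,D,E,F,G}.
Refine {A,B,C,D,E,F,G} on symbol 2: members go to different blocks, giving {A,B,C,D,F,G} and {E}.
On input 0, block {A,B,C,D,F,G} splits into {A,C,D} and {B,F,G}.
On input 1, block {A,C,D} splits into {C,D} and {A}.
On input 1, block {B,F,G} splits into {F,G} and {B}.
No further refinement is possible. Final partition (6 blocks): {H} | {C,D} | {E} | {F,G} | {A} | {B}.
State C belongs to the block {C,D}, which has 2 states.

2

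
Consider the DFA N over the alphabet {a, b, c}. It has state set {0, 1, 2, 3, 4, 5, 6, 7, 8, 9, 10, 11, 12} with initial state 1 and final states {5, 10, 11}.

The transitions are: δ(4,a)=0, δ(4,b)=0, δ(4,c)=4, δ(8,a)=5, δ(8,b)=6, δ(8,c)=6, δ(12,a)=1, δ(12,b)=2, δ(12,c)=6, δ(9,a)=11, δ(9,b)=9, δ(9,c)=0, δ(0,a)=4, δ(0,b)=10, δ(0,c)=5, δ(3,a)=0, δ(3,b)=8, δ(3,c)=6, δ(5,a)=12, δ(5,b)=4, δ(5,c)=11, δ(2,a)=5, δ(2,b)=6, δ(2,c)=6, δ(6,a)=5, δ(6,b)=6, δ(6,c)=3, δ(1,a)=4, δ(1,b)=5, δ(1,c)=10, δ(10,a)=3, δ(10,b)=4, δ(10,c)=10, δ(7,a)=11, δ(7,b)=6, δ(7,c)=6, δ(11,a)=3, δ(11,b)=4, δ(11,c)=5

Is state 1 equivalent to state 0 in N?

Yes

Reachable states from the start: {0,1,2,3,4,5,6,8,10,11,12}. Unreachable: {7,9} — drop them.
Initial partition by acceptance: {5,10,11} | {0,1,2,3,4,6,8,12}.
Refine {0,1,2,3,4,6,8,12} on symbol a: members go to different blocks, giving {0,1,3,4,12} and {2,6,8}.
Split {0,1,3,4,12} by δ(·,b) → {0,1} and {3,12} and {4}.
Split {2,6,8} by δ(·,c) → {2,8} and {6}.
No further refinement is possible. Final partition (6 blocks): {5,10,11} | {0,1} | {2,8} | {3,12} | {4} | {6}.
1 and 0 lie in the same block of the stable partition, so they are equivalent — no string distinguishes them.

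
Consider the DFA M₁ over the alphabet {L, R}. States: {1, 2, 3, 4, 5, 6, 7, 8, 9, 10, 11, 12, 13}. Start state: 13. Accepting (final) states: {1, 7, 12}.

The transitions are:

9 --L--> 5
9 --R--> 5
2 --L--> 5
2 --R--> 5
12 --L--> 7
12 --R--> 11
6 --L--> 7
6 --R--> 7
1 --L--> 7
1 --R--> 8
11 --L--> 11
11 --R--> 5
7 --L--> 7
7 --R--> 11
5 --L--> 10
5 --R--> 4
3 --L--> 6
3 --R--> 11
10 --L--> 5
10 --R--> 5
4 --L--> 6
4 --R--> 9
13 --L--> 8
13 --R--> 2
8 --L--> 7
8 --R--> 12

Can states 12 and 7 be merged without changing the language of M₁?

Yes

States {1,3} cannot be reached from the start state, so discard them.
Start with accepting vs non-accepting: {7,12} | {2,4,5,6,8,9,10,11,13}.
Refine {2,4,5,6,8,9,10,11,13} on symbol L: members go to different blocks, giving {2,4,5,9,10,11,13} and {6,8}.
On input L, block {2,4,5,9,10,11,13} splits into {2,5,9,10,11} and {4,13}.
Split {2,5,9,10,11} by δ(·,R) → {2,9,10,11} and {5}.
Split {2,9,10,11} by δ(·,L) → {2,9,10} and {11}.
No further refinement is possible. Final partition (6 blocks): {7,12} | {2,9,10} | {6,8} | {4,13} | {5} | {11}.
12 and 7 lie in the same block of the stable partition, so they are equivalent — no string distinguishes them.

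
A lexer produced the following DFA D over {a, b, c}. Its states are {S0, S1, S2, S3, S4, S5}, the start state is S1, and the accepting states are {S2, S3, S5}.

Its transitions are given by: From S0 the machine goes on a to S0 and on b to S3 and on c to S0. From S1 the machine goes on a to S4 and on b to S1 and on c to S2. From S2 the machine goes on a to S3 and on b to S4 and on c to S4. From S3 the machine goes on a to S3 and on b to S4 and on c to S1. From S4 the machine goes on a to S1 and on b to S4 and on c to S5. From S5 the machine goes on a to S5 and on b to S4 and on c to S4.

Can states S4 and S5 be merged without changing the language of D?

No

States {S0} cannot be reached from the start state, so discard them.
Initial partition by acceptance: {S2,S3,S5} | {S1,S4}.
Stable partition: {S2,S3,S5} | {S1,S4} — 2 equivalence classes.
S4 and S5 end up in different blocks, so they are distinguishable. For instance, the string 'ε' is accepted from only S5.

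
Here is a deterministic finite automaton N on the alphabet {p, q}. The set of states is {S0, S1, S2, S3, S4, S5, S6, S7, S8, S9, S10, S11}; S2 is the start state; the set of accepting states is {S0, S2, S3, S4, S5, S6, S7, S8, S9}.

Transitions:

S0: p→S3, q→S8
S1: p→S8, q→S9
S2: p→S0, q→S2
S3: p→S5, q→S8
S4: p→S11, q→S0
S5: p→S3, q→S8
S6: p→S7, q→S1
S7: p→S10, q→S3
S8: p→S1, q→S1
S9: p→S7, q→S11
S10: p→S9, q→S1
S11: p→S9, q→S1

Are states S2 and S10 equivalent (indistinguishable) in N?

No

States {S4,S6} cannot be reached from the start state, so discard them.
Start with accepting vs non-accepting: {S0,S2,S3,S5,S7,S8,S9} | {S1,S10,S11}.
On input p, block {S0,S2,S3,S5,S7,S8,S9} splits into {S0,S2,S3,S5,S9} and {S7,S8}.
Refine {S0,S2,S3,S5,S9} on symbol p: members go to different blocks, giving {S0,S2,S3,S5} and {S9}.
On input q, block {S0,S2,S3,S5} splits into {S0,S3,S5} and {S2}.
Split {S1,S10,S11} by δ(·,p) → {S10,S11} and {S1}.
Split {S7,S8} by δ(·,p) → {S7} and {S8}.
Stable partition: {S0,S3,S5} | {S10,S11} | {S7} | {S9} | {S2} | {S1} | {S8} — 7 equivalence classes.
S2 and S10 end up in different blocks, so they are distinguishable. For instance, the string 'ε' is accepted from only S2.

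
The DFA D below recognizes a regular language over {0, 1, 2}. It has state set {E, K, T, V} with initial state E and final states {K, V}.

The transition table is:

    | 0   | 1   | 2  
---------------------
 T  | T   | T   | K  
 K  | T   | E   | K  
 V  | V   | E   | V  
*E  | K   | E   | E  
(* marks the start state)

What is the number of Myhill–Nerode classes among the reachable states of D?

3

Reachable states from the start: {E,K,T}. Unreachable: {V} — drop them.
P0 = {K} | {E,T}.
On input 0, block {E,T} splits into {E} and {T}.
No further refinement is possible. Final partition (3 blocks): {K} | {E} | {T}.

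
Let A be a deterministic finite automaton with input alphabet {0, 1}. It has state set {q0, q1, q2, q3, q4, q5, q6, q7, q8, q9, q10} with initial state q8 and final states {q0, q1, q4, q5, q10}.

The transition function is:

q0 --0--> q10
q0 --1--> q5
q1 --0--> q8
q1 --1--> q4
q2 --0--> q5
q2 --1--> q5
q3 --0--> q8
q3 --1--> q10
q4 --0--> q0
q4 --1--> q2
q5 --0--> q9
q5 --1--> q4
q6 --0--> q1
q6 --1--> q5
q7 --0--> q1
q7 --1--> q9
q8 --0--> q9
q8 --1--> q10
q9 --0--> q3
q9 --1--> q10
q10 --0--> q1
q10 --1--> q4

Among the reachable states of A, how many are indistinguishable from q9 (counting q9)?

3

First remove the unreachable states {q6,q7}; 9 states remain.
P0 = {q0,q1,q4,q5,q10} | {q2,q3,q8,q9}.
Refine {q0,q1,q4,q5,q10} on symbol 0: members go to different blocks, giving {q0,q4,q10} and {q1,q5}.
Split {q0,q4,q10} by δ(·,0) → {q0,q4} and {q10}.
On input 0, block {q0,q4} splits into {q0} and {q4}.
Split {q2,q3,q8,q9} by δ(·,0) → {q3,q8,q9} and {q2}.
No further refinement is possible. Final partition (6 blocks): {q0} | {q3,q8,q9} | {q1,q5} | {q10} | {q4} | {q2}.
State q9 belongs to the block {q3,q8,q9}, which has 3 states.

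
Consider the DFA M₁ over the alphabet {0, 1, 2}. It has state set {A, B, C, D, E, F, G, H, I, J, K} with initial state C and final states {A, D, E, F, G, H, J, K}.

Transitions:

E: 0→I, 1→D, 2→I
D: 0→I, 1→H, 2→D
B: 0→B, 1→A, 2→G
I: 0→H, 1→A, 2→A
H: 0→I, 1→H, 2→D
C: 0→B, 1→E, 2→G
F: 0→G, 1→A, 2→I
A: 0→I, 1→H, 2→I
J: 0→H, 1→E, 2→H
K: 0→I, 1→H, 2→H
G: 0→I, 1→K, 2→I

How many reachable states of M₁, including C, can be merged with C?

States {F,J} cannot be reached from the start state, so discard them.
P0 = {A,D,E,G,H,K} | {B,C,I}.
Split {A,D,E,G,H,K} by δ(·,2) → {A,E,G} and {D,H,K}.
On input 0, block {B,C,I} splits into {B,C} and {I}.
Stable partition: {A,E,G} | {B,C} | {D,H,K} | {I} — 4 equivalence classes.
The equivalence class containing C is {B,C}, of size 2.

2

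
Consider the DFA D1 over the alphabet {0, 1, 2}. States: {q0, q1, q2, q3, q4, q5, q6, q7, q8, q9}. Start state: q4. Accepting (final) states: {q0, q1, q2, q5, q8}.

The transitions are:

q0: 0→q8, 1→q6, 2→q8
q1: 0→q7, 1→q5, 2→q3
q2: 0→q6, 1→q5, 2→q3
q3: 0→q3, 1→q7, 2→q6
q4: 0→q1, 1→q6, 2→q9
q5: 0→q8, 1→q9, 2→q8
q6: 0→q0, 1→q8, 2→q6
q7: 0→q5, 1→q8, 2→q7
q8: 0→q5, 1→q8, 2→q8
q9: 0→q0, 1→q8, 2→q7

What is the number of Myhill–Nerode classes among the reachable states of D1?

6

Reachable states from the start: {q0,q1,q3,q4,q5,q6,q7,q8,q9}. Unreachable: {q2} — drop them.
P0 = {q0,q1,q5,q8} | {q3,q4,q6,q7,q9}.
Refine {q0,q1,q5,q8} on symbol 0: members go to different blocks, giving {q0,q5,q8} and {q1}.
On input 1, block {q0,q5,q8} splits into {q0,q5} and {q8}.
Split {q3,q4,q6,q7,q9} by δ(·,0) → {q6,q7,q9} and {q3} and {q4}.
Stable partition: {q0,q5} | {q6,q7,q9} | {q1} | {q8} | {q3} | {q4} — 6 equivalence classes.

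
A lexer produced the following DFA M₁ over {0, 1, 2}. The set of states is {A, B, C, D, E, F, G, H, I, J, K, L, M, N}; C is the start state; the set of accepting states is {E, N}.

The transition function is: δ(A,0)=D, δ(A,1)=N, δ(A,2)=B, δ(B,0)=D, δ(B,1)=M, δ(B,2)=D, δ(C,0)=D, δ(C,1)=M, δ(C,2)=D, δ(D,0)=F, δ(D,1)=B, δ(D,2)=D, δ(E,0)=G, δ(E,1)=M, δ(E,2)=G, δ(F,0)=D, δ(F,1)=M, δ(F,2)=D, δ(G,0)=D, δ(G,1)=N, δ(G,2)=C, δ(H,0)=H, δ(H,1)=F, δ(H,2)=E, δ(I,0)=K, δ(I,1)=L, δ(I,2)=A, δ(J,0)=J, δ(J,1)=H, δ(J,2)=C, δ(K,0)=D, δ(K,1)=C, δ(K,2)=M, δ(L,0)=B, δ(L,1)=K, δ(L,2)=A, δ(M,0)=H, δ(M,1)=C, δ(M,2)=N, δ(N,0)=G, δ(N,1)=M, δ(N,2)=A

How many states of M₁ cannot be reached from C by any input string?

4

Starting at C and following transitions, the reachable set is {A, B, C, D, E, F, G, H, M, N}. That leaves I, J, K, L unreachable — 4 in total.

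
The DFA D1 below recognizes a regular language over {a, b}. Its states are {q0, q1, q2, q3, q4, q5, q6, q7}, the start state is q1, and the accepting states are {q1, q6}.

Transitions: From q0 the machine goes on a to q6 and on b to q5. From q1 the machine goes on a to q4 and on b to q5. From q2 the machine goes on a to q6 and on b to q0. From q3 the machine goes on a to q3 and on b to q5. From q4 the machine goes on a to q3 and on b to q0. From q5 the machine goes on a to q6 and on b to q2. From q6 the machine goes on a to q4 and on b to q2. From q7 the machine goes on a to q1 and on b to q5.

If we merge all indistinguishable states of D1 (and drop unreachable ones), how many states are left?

Reachable states from the start: {q0,q1,q2,q3,q4,q5,q6}. Unreachable: {q7} — drop them.
Start with accepting vs non-accepting: {q1,q6} | {q0,q2,q3,q4,q5}.
Refine {q0,q2,q3,q4,q5} on symbol a: members go to different blocks, giving {q0,q2,q5} and {q3,q4}.
No further refinement is possible. Final partition (3 blocks): {q1,q6} | {q0,q2,q5} | {q3,q4}.

3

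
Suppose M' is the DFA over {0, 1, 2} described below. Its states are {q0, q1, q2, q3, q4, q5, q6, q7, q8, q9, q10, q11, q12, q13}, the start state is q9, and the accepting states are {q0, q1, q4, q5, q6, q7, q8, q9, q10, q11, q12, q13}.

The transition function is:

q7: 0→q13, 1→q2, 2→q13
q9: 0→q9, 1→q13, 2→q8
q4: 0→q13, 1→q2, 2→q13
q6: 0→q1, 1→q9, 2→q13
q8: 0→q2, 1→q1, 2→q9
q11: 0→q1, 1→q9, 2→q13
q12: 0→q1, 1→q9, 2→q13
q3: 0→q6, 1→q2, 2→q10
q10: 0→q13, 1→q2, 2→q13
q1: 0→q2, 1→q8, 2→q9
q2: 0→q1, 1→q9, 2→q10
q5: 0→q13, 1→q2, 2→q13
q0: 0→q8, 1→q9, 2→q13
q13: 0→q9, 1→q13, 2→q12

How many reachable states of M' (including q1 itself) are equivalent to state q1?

Reachable states from the start: {q1,q2,q8,q9,q10,q12,q13}. Unreachable: {q0,q3,q4,q5,q6,q7,q11} — drop them.
Start with accepting vs non-accepting: {q1,q8,q9,q10,q12,q13} | {q2}.
Split {q1,q8,q9,q10,q12,q13} by δ(·,0) → {q9,q10,q12,q13} and {q1,q8}.
Split {q9,q10,q12,q13} by δ(·,0) → {q9,q10,q13} and {q12}.
Refine {q9,q10,q13} on symbol 1: members go to different blocks, giving {q9,q13} and {q10}.
Refine {q9,q13} on symbol 2: members go to different blocks, giving {q9} and {q13}.
The partition is now stable with 6 blocks: {q9} | {q2} | {q1,q8} | {q12} | {q10} | {q13}.
The equivalence class containing q1 is {q1,q8}, of size 2.

2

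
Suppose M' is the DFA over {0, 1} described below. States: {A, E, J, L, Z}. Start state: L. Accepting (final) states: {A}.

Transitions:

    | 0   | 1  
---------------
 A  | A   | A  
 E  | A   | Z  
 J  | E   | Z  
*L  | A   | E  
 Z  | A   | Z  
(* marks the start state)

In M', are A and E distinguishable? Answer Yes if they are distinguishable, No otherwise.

Yes

First remove the unreachable states {J}; 4 states remain.
Initial partition by acceptance: {A} | {E,L,Z}.
The partition is now stable with 2 blocks: {A} | {E,L,Z}.
A and E end up in different blocks, so they are distinguishable. For instance, the string 'ε' is accepted from only A.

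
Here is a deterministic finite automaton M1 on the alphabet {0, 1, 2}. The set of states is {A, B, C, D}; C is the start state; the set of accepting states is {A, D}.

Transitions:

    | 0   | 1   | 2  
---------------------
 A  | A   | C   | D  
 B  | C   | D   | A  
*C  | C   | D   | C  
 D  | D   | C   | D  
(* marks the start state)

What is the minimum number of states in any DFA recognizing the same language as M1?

First remove the unreachable states {A,B}; 2 states remain.
P0 = {D} | {C}.
Stable partition: {D} | {C} — 2 equivalence classes.

2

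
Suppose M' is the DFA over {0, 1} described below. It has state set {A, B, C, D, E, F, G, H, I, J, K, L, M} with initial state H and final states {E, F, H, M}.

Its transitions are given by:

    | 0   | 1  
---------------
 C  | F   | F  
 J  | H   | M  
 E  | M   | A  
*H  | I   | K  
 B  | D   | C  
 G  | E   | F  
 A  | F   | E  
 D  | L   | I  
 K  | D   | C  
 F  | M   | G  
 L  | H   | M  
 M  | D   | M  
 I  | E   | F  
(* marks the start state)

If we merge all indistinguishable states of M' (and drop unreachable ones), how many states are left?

7

States {B,J} cannot be reached from the start state, so discard them.
Initial partition by acceptance: {E,F,H,M} | {A,C,D,G,I,K,L}.
Split {E,F,H,M} by δ(·,0) → {E,F} and {H,M}.
Split {A,C,D,G,I,K,L} by δ(·,0) → {A,C,G,I} and {D,K} and {L}.
Refine {H,M} on symbol 0: members go to different blocks, giving {H} and {M}.
On input 0, block {D,K} splits into {D} and {K}.
The partition is now stable with 7 blocks: {E,F} | {A,C,G,I} | {H} | {D} | {L} | {M} | {K}.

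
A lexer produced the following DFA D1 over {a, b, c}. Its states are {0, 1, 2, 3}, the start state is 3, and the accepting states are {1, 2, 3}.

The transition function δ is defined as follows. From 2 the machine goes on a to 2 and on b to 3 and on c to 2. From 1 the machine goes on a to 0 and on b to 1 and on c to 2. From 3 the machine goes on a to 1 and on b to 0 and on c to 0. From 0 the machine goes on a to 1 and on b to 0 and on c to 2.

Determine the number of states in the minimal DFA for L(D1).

4

Start with accepting vs non-accepting: {1,2,3} | {0}.
On input a, block {1,2,3} splits into {2,3} and {1}.
Split {2,3} by δ(·,a) → {2} and {3}.
The partition is now stable with 4 blocks: {2} | {0} | {1} | {3}.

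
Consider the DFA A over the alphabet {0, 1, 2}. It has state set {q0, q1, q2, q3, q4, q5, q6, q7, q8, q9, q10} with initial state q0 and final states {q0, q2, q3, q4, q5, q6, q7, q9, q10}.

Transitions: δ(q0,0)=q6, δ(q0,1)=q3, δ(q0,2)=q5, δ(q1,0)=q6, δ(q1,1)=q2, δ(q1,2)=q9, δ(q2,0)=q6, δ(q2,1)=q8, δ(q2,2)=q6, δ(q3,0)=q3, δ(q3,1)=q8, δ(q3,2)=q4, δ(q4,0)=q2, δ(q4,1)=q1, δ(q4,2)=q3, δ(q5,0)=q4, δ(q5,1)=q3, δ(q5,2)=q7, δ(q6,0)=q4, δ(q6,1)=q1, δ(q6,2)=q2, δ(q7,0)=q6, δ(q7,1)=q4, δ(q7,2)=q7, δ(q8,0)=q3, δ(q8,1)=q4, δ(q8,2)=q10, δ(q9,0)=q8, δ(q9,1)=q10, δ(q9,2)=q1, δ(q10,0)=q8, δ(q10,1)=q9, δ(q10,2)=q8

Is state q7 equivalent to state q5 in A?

Yes

All states are reachable from the start state.
Start with accepting vs non-accepting: {q0,q2,q3,q4,q5,q6,q7,q9,q10} | {q1,q8}.
Split {q0,q2,q3,q4,q5,q6,q7,q9,q10} by δ(·,0) → {q0,q2,q3,q4,q5,q6,q7} and {q9,q10}.
On input 1, block {q0,q2,q3,q4,q5,q6,q7} splits into {q2,q3,q4,q6} and {q0,q5,q7}.
The partition is now stable with 4 blocks: {q2,q3,q4,q6} | {q1,q8} | {q9,q10} | {q0,q5,q7}.
q7 and q5 lie in the same block of the stable partition, so they are equivalent — no string distinguishes them.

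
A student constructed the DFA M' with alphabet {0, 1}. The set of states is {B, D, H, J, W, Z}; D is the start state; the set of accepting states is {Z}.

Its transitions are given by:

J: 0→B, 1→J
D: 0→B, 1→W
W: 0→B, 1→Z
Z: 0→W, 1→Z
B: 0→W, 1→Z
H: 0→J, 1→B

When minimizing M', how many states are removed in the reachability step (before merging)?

2

No path from D leads to H, J; the other 4 states are all reachable.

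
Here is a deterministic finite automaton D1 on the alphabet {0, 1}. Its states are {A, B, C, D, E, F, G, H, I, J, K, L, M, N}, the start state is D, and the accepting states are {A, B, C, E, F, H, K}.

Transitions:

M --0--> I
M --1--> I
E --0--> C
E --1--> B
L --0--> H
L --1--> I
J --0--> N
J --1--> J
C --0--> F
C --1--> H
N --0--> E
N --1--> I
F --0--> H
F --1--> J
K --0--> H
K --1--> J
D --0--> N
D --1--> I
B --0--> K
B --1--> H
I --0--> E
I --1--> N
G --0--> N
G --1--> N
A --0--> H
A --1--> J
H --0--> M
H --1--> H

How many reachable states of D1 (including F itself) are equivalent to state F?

Reachable states from the start: {B,C,D,E,F,H,I,J,K,M,N}. Unreachable: {A,G,L} — drop them.
P0 = {B,C,E,F,H,K} | {D,I,J,M,N}.
Split {B,C,E,F,H,K} by δ(·,0) → {B,C,E,F,K} and {H}.
Split {B,C,E,F,K} by δ(·,0) → {B,C,E} and {F,K}.
Split {B,C,E} by δ(·,0) → {B,C} and {E}.
Split {D,I,J,M,N} by δ(·,0) → {D,J,M} and {I,N}.
Refine {D,J,M} on symbol 1: members go to different blocks, giving {D,M} and {J}.
Stable partition: {B,C} | {D,M} | {H} | {F,K} | {E} | {I,N} | {J} — 7 equivalence classes.
State F belongs to the block {F,K}, which has 2 states.

2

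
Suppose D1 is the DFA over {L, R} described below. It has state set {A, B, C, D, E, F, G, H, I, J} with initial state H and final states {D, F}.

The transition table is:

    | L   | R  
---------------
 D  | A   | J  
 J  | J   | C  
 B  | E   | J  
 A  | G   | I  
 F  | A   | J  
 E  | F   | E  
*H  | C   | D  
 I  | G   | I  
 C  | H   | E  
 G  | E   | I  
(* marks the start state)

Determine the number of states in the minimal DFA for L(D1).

Reachable states from the start: {A,C,D,E,F,G,H,I,J}. Unreachable: {B} — drop them.
P0 = {D,F} | {A,C,E,G,H,I,J}.
On input L, block {A,C,E,G,H,I,J} splits into {A,C,G,H,I,J} and {E}.
Refine {A,C,G,H,I,J} on symbol L: members go to different blocks, giving {A,C,H,I,J} and {G}.
Split {A,C,H,I,J} by δ(·,L) → {C,H,J} and {A,I}.
On input R, block {C,H,J} splits into {C} and {H} and {J}.
The partition is now stable with 7 blocks: {D,F} | {C} | {E} | {G} | {A,I} | {H} | {J}.

7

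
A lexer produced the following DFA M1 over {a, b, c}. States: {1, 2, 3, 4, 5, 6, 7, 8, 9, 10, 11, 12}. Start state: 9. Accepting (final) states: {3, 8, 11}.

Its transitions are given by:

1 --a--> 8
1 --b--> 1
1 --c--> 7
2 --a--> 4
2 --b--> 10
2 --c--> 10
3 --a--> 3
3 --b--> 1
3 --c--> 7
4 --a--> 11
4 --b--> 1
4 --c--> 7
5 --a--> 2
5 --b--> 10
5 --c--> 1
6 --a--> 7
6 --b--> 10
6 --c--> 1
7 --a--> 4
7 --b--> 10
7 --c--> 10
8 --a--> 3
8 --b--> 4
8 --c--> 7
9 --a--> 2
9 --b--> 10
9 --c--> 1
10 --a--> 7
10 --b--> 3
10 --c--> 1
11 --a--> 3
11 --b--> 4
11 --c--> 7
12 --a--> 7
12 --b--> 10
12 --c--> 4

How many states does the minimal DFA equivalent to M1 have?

Reachable states from the start: {1,2,3,4,7,8,9,10,11}. Unreachable: {5,6,12} — drop them.
Start with accepting vs non-accepting: {3,8,11} | {1,2,4,7,9,10}.
Split {1,2,4,7,9,10} by δ(·,a) → {2,7,9,10} and {1,4}.
On input a, block {2,7,9,10} splits into {2,7} and {9,10}.
Split {9,10} by δ(·,b) → {9} and {10}.
Stable partition: {3,8,11} | {2,7} | {1,4} | {9} | {10} — 5 equivalence classes.

5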